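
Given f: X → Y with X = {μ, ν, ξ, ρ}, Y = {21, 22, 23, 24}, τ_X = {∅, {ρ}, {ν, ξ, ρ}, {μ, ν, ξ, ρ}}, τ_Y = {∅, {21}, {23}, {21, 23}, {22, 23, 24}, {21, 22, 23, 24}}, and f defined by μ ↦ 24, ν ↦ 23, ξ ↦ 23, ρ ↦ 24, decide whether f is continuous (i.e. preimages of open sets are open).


f is NOT continuous.

Compute f^{-1}(U) for each U ∈ τ_Y:
  U = ∅: f^{-1}(U) = ∅ ∈ τ_X ✓.
  U = {21}: f^{-1}(U) = ∅ ∈ τ_X ✓.
  U = {23}: f^{-1}(U) = {ν, ξ} ∉ τ_X ✗.
  U = {21, 23}: f^{-1}(U) = {ν, ξ} ∉ τ_X ✗.
  U = {22, 23, 24}: f^{-1}(U) = {μ, ν, ξ, ρ} ∈ τ_X ✓.
  U = {21, 22, 23, 24}: f^{-1}(U) = {μ, ν, ξ, ρ} ∈ τ_X ✓.
Found U = {23} with f^{-1}(U) = {ν, ξ} not in τ_X. Therefore f is NOT continuous.


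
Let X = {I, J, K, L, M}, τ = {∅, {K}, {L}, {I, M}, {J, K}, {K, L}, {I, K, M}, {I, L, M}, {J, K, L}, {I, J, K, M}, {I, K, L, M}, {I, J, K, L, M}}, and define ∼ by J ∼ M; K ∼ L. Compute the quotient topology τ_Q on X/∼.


X/∼ = {[I], [J=M], [K=L]}; |τ_Q| = 3.

Equivalence classes: [I], [J=M], [K=L].
Quotient map π: X → X/∼ sends I ↦ [I], J ↦ [J=M], K ↦ [K=L], L ↦ [K=L], M ↦ [J=M].
For each subset V ⊆ X/∼, compute π^{-1}(V) ⊆ X and check whether π^{-1}(V) ∈ τ. V is open in τ_Q iff π^{-1}(V) ∈ τ.
  V = {}: π^{-1}(V) = ∅ ∈ τ ✓.
  V = {[I]}: π^{-1}(V) = {I} ∉ τ ✗.
  V = {[J=M]}: π^{-1}(V) = {J, M} ∉ τ ✗.
  V = {[I], [J=M]}: π^{-1}(V) = {I, J, M} ∉ τ ✗.
  V = {[K=L]}: π^{-1}(V) = {K, L} ∈ τ ✓.
  V = {[I], [K=L]}: π^{-1}(V) = {I, K, L} ∉ τ ✗.
  V = {[J=M], [K=L]}: π^{-1}(V) = {J, K, L, M} ∉ τ ✗.
  V = {[I], [J=M], [K=L]}: π^{-1}(V) = {I, J, K, L, M} ∈ τ ✓.
Open sets in the quotient: τ_Q = {{}, {[K=L]}, {[I], [J=M], [K=L]}} (3 elements).


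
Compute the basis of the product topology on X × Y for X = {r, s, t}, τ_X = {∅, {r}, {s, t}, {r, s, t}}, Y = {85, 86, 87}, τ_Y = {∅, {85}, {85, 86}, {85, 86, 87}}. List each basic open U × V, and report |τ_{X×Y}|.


Basis B = {∅ × ∅, {r} × {85}, {r} × {85, 86}, {s, t} × {85}, {r} × {85, 86, 87}, {r, s, t} × {85}, {s, t} × {85, 86}, {r, s, t} × {85, 86}, {s, t} × {85, 86, 87}, {r, s, t} × {85, 86, 87}}; |τ_{X×Y}| = 16.

Enumerate products U × V with U ∈ τ_X, V ∈ τ_Y (deduplicated):
  ∅ × ∅ = {} (∅)
  {r} × {85} = {(r,85)}
  {r} × {85, 86} = {(r,85), (r,86)}
  {s, t} × {85} = {(s,85), (t,85)}
  {r} × {85, 86, 87} = {(r,85), (r,86), (r,87)}
  {r, s, t} × {85} = {(r,85), (s,85), (t,85)}
  {s, t} × {85, 86} = {(s,85), (s,86), (t,85), (t,86)}
  {r, s, t} × {85, 86} = {(r,85), (r,86), (s,85), (s,86), (t,85), (t,86)}
  {s, t} × {85, 86, 87} = {(s,85), (s,86), (s,87), (t,85), (t,86), (t,87)}
  {r, s, t} × {85, 86, 87} = {(r,85), (r,86), (r,87), (s,85), (s,86), (s,87), (t,85), (t,86), (t,87)}
These 10 distinct sets form the basis B.
Close under arbitrary unions to get τ_{X×Y}; counting gives |τ_{X×Y}| = 16.


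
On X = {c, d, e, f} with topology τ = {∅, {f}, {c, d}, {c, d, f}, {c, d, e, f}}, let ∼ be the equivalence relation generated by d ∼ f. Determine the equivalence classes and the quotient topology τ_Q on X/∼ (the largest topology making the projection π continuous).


X/∼ = {[c], [d=f], [e]}; |τ_Q| = 3.

Equivalence classes: [c], [d=f], [e].
Quotient map π: X → X/∼ sends c ↦ [c], d ↦ [d=f], e ↦ [e], f ↦ [d=f].
For each subset V ⊆ X/∼, compute π^{-1}(V) ⊆ X and check whether π^{-1}(V) ∈ τ. V is open in τ_Q iff π^{-1}(V) ∈ τ.
  V = {}: π^{-1}(V) = ∅ ∈ τ ✓.
  V = {[c]}: π^{-1}(V) = {c} ∉ τ ✗.
  V = {[d=f]}: π^{-1}(V) = {d, f} ∉ τ ✗.
  V = {[c], [d=f]}: π^{-1}(V) = {c, d, f} ∈ τ ✓.
  V = {[e]}: π^{-1}(V) = {e} ∉ τ ✗.
  V = {[c], [e]}: π^{-1}(V) = {c, e} ∉ τ ✗.
  V = {[d=f], [e]}: π^{-1}(V) = {d, e, f} ∉ τ ✗.
  V = {[c], [d=f], [e]}: π^{-1}(V) = {c, d, e, f} ∈ τ ✓.
Open sets in the quotient: τ_Q = {{}, {[c], [d=f]}, {[c], [d=f], [e]}} (3 elements).


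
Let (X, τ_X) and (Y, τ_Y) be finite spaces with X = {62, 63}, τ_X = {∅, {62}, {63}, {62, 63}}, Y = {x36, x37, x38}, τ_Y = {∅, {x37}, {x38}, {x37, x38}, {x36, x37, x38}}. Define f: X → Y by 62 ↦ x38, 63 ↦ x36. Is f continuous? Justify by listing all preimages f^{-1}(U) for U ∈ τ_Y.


f IS continuous.

Compute f^{-1}(U) for each U ∈ τ_Y:
  U = ∅: f^{-1}(U) = ∅ ∈ τ_X ✓.
  U = {x37}: f^{-1}(U) = ∅ ∈ τ_X ✓.
  U = {x38}: f^{-1}(U) = {62} ∈ τ_X ✓.
  U = {x37, x38}: f^{-1}(U) = {62} ∈ τ_X ✓.
  U = {x36, x37, x38}: f^{-1}(U) = {62, 63} ∈ τ_X ✓.
Every preimage lies in τ_X, so f IS continuous.


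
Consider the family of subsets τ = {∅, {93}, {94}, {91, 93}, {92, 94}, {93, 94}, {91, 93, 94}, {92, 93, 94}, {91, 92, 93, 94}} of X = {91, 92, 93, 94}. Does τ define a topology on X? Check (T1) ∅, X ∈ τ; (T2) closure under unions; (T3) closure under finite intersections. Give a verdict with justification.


τ IS a topology on X.

Axiom (T1): ∅ ∈ τ? Yes; X ∈ τ? Yes.
Axiom (T2/T3): check pairwise unions and intersections of members of τ.
All pairwise intersections and unions checked — each lies in τ. Therefore τ satisfies (T1), (T2), (T3): it IS a topology on X.


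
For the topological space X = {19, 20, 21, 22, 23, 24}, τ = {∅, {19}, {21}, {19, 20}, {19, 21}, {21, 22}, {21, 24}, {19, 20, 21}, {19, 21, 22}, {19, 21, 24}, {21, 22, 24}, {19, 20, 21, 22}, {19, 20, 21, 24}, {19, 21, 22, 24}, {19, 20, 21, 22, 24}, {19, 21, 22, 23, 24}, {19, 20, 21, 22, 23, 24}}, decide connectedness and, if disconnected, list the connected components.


(X, τ) is connected.

Find clopen sets (U ∈ τ with X ∖ U ∈ τ):
  U = ∅, X ∖ U = {19, 20, 21, 22, 23, 24} — both open, so U is clopen.
  U = {19, 20, 21, 22, 23, 24}, X ∖ U = ∅ — both open, so U is clopen.
Only trivial clopens (∅ and X) exist, so (X, τ) is connected.
Compute connected components by grouping points that agree on all clopens:
  component: {19, 20, 21, 22, 23, 24}


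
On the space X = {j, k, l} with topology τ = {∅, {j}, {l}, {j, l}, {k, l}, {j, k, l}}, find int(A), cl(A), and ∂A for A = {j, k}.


int(A) = {j}, cl(A) = {j, k}, ∂A = {k}.

Closed sets in (X, τ) are complements of opens:
  closed(X, τ) = {∅, {j}, {k}, {j, k}, {k, l}, {j, k, l}}.
int(A) = ⋃ {U ∈ τ : U ⊆ A}. Opens contained in A: ∅, {j}.
Taking the union of these: int(A) = {j}.
cl(A) = ⋂ {C closed : A ⊆ C}. Closed sets containing A: {j, k}, {j, k, l}.
Intersecting these: cl(A) = {j, k}.
∂A = cl(A) ∖ int(A) = {j, k} ∖ {j} = {k}.


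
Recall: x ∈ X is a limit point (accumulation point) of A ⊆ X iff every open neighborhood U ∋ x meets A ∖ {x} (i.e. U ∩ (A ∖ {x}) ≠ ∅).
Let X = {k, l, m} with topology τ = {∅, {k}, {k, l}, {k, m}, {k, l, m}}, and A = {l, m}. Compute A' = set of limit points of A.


A' = ∅

For each x ∈ X, list the open sets U ∈ τ with x ∈ U, then check whether U ∩ (A ∖ {x}) ≠ ∅ for every such U.
  x = k: open {k} ∋ x has {k} ∩ (A ∖ {k}) = ∅, so x is NOT a limit point.
  x = l: open {k, l} ∋ x has {k, l} ∩ (A ∖ {l}) = ∅, so x is NOT a limit point.
  x = m: open {k, m} ∋ x has {k, m} ∩ (A ∖ {m}) = ∅, so x is NOT a limit point.
Collecting: A' = ∅.


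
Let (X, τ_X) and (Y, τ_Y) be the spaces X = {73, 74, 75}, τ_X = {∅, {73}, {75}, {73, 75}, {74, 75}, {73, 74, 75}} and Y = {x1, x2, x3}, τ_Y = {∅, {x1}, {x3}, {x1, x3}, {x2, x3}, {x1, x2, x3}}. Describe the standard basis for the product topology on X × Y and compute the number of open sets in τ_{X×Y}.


Basis B = {∅ × ∅, {73} × {x1}, {73} × {x3}, {75} × {x1}, {75} × {x3}, {73} × {x1, x3}, {73, 75} × {x1}, {73} × {x2, x3}, {73, 75} × {x3}, {74, 75} × {x1}, {74, 75} × {x3}, {75} × {x1, x3}, {75} × {x2, x3}, {73} × {x1, x2, x3}, {73, 74, 75} × {x1}, {73, 74, 75} × {x3}, {75} × {x1, x2, x3}, {73, 75} × {x1, x3}, {73, 75} × {x2, x3}, {74, 75} × {x1, x3}, {74, 75} × {x2, x3}, {73, 75} × {x1, x2, x3}, {73, 74, 75} × {x1, x3}, {73, 74, 75} × {x2, x3}, {74, 75} × {x1, x2, x3}, {73, 74, 75} × {x1, x2, x3}}; |τ_{X×Y}| = 108.

Enumerate products U × V with U ∈ τ_X, V ∈ τ_Y (deduplicated):
  ∅ × ∅ = {} (∅)
  {73} × {x1} = {(73,x1)}
  {73} × {x3} = {(73,x3)}
  {75} × {x1} = {(75,x1)}
  {75} × {x3} = {(75,x3)}
  {73} × {x1, x3} = {(73,x1), (73,x3)}
  {73, 75} × {x1} = {(73,x1), (75,x1)}
  {73} × {x2, x3} = {(73,x2), (73,x3)}
  {73, 75} × {x3} = {(73,x3), (75,x3)}
  {74, 75} × {x1} = {(74,x1), (75,x1)}
  {74, 75} × {x3} = {(74,x3), (75,x3)}
  {75} × {x1, x3} = {(75,x1), (75,x3)}
  {75} × {x2, x3} = {(75,x2), (75,x3)}
  {73} × {x1, x2, x3} = {(73,x1), (73,x2), (73,x3)}
  {73, 74, 75} × {x1} = {(73,x1), (74,x1), (75,x1)}
  {73, 74, 75} × {x3} = {(73,x3), (74,x3), (75,x3)}
  {75} × {x1, x2, x3} = {(75,x1), (75,x2), (75,x3)}
  {73, 75} × {x1, x3} = {(73,x1), (73,x3), (75,x1), (75,x3)}
  {73, 75} × {x2, x3} = {(73,x2), (73,x3), (75,x2), (75,x3)}
  {74, 75} × {x1, x3} = {(74,x1), (74,x3), (75,x1), (75,x3)}
  {74, 75} × {x2, x3} = {(74,x2), (74,x3), (75,x2), (75,x3)}
  {73, 75} × {x1, x2, x3} = {(73,x1), (73,x2), (73,x3), (75,x1), (75,x2), (75,x3)}
  {73, 74, 75} × {x1, x3} = {(73,x1), (73,x3), (74,x1), (74,x3), (75,x1), (75,x3)}
  {73, 74, 75} × {x2, x3} = {(73,x2), (73,x3), (74,x2), (74,x3), (75,x2), (75,x3)}
  {74, 75} × {x1, x2, x3} = {(74,x1), (74,x2), (74,x3), (75,x1), (75,x2), (75,x3)}
  {73, 74, 75} × {x1, x2, x3} = {(73,x1), (73,x2), (73,x3), (74,x1), (74,x2), (74,x3), (75,x1), (75,x2), (75,x3)}
These 26 distinct sets form the basis B.
Close under arbitrary unions to get τ_{X×Y}; counting gives |τ_{X×Y}| = 108.


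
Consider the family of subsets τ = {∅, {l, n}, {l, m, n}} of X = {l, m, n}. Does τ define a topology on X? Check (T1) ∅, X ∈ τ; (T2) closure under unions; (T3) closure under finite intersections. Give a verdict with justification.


τ IS a topology on X.

Axiom (T1): ∅ ∈ τ? Yes; X ∈ τ? Yes.
Axiom (T2/T3): check pairwise unions and intersections of members of τ.
All pairwise intersections and unions checked — each lies in τ. Therefore τ satisfies (T1), (T2), (T3): it IS a topology on X.


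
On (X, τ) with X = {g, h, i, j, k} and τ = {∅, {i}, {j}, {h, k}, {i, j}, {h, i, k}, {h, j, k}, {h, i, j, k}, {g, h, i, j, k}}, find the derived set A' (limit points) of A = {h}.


A' = {g, k}

For each x ∈ X, list the open sets U ∈ τ with x ∈ U, then check whether U ∩ (A ∖ {x}) ≠ ∅ for every such U.
  x = g: opens ∋ x are {g, h, i, j, k}; each meets A ∖ {g}, so x IS a limit point.
  x = h: open {h, k} ∋ x has {h, k} ∩ (A ∖ {h}) = ∅, so x is NOT a limit point.
  x = i: open {i} ∋ x has {i} ∩ (A ∖ {i}) = ∅, so x is NOT a limit point.
  x = j: open {j} ∋ x has {j} ∩ (A ∖ {j}) = ∅, so x is NOT a limit point.
  x = k: opens ∋ x are {h, k}, {h, i, k}, {h, j, k}, {h, i, j, k}, {g, h, i, j, k}; each meets A ∖ {k}, so x IS a limit point.
Collecting: A' = {g, k}.


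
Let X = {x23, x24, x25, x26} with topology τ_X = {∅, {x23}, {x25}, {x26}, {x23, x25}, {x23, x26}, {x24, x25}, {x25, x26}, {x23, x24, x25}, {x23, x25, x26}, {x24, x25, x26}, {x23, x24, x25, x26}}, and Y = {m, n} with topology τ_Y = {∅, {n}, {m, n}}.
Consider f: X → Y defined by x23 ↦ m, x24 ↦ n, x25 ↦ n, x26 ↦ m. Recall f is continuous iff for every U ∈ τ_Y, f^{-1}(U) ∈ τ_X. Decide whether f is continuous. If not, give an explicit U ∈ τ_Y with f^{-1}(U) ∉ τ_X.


f IS continuous.

Compute f^{-1}(U) for each U ∈ τ_Y:
  U = ∅: f^{-1}(U) = ∅ ∈ τ_X ✓.
  U = {n}: f^{-1}(U) = {x24, x25} ∈ τ_X ✓.
  U = {m, n}: f^{-1}(U) = {x23, x24, x25, x26} ∈ τ_X ✓.
Every preimage lies in τ_X, so f IS continuous.


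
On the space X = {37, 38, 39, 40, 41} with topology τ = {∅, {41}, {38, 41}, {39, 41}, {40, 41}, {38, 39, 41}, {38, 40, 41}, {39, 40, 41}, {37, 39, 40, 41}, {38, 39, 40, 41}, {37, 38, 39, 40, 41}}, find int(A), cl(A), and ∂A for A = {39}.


int(A) = ∅, cl(A) = {37, 39}, ∂A = {37, 39}.

Closed sets in (X, τ) are complements of opens:
  closed(X, τ) = {∅, {37}, {38}, {37, 38}, {37, 39}, {37, 40}, {37, 38, 39}, {37, 38, 40}, {37, 39, 40}, {37, 38, 39, 40}, {37, 38, 39, 40, 41}}.
int(A) = ⋃ {U ∈ τ : U ⊆ A}. Opens contained in A: ∅.
Taking the union of these: int(A) = ∅.
cl(A) = ⋂ {C closed : A ⊆ C}. Closed sets containing A: {37, 39}, {37, 38, 39}, {37, 39, 40}, {37, 38, 39, 40}, {37, 38, 39, 40, 41}.
Intersecting these: cl(A) = {37, 39}.
∂A = cl(A) ∖ int(A) = {37, 39} ∖ ∅ = {37, 39}.


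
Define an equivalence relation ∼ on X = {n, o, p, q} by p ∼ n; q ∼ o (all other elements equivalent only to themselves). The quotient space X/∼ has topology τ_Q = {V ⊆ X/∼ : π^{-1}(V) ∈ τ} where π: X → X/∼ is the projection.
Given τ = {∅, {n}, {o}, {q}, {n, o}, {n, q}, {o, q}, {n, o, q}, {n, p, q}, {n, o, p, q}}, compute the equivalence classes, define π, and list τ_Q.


X/∼ = {[n=p], [o=q]}; |τ_Q| = 3.

Equivalence classes: [n=p], [o=q].
Quotient map π: X → X/∼ sends n ↦ [n=p], o ↦ [o=q], p ↦ [n=p], q ↦ [o=q].
For each subset V ⊆ X/∼, compute π^{-1}(V) ⊆ X and check whether π^{-1}(V) ∈ τ. V is open in τ_Q iff π^{-1}(V) ∈ τ.
  V = {}: π^{-1}(V) = ∅ ∈ τ ✓.
  V = {[n=p]}: π^{-1}(V) = {n, p} ∉ τ ✗.
  V = {[o=q]}: π^{-1}(V) = {o, q} ∈ τ ✓.
  V = {[n=p], [o=q]}: π^{-1}(V) = {n, o, p, q} ∈ τ ✓.
Open sets in the quotient: τ_Q = {{}, {[o=q]}, {[n=p], [o=q]}} (3 elements).


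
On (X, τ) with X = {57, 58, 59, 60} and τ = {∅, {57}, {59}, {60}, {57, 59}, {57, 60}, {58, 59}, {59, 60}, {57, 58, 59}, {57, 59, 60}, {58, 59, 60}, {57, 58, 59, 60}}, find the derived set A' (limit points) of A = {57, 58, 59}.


A' = {58}

For each x ∈ X, list the open sets U ∈ τ with x ∈ U, then check whether U ∩ (A ∖ {x}) ≠ ∅ for every such U.
  x = 57: open {57} ∋ x has {57} ∩ (A ∖ {57}) = ∅, so x is NOT a limit point.
  x = 58: opens ∋ x are {58, 59}, {57, 58, 59}, {58, 59, 60}, {57, 58, 59, 60}; each meets A ∖ {58}, so x IS a limit point.
  x = 59: open {59} ∋ x has {59} ∩ (A ∖ {59}) = ∅, so x is NOT a limit point.
  x = 60: open {60} ∋ x has {60} ∩ (A ∖ {60}) = ∅, so x is NOT a limit point.
Collecting: A' = {58}.


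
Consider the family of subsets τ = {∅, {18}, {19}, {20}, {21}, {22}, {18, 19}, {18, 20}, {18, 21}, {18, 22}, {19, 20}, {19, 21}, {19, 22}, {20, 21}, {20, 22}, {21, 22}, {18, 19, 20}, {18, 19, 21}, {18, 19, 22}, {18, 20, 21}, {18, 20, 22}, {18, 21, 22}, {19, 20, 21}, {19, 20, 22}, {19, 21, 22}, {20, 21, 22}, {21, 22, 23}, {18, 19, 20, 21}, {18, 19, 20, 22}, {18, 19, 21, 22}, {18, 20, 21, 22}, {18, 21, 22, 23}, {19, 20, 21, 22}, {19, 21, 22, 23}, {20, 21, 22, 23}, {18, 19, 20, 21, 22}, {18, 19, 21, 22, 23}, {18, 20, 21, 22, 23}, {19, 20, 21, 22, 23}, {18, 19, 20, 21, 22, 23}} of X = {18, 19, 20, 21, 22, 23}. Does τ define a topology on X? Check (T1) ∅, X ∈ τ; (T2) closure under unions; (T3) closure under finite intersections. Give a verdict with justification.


τ IS a topology on X.

Axiom (T1): ∅ ∈ τ? Yes; X ∈ τ? Yes.
Axiom (T2/T3): check pairwise unions and intersections of members of τ.
All pairwise intersections and unions checked — each lies in τ. Therefore τ satisfies (T1), (T2), (T3): it IS a topology on X.


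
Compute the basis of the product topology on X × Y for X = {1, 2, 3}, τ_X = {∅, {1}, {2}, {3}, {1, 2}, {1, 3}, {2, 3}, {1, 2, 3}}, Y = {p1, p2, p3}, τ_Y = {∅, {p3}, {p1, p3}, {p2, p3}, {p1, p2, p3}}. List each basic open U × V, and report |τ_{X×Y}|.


Basis B = {∅ × ∅, {1} × {p3}, {2} × {p3}, {3} × {p3}, {1} × {p1, p3}, {1} × {p2, p3}, {1, 2} × {p3}, {1, 3} × {p3}, {2} × {p1, p3}, {2} × {p2, p3}, {2, 3} × {p3}, {3} × {p1, p3}, {3} × {p2, p3}, {1} × {p1, p2, p3}, {1, 2, 3} × {p3}, {2} × {p1, p2, p3}, {3} × {p1, p2, p3}, {1, 2} × {p1, p3}, {1, 3} × {p1, p3}, {1, 2} × {p2, p3}, {1, 3} × {p2, p3}, {2, 3} × {p1, p3}, {2, 3} × {p2, p3}, {1, 2} × {p1, p2, p3}, {1, 3} × {p1, p2, p3}, {1, 2, 3} × {p1, p3}, {1, 2, 3} × {p2, p3}, {2, 3} × {p1, p2, p3}, {1, 2, 3} × {p1, p2, p3}}; |τ_{X×Y}| = 125.

Enumerate products U × V with U ∈ τ_X, V ∈ τ_Y (deduplicated):
  ∅ × ∅ = {} (∅)
  {1} × {p3} = {(1,p3)}
  {2} × {p3} = {(2,p3)}
  {3} × {p3} = {(3,p3)}
  {1} × {p1, p3} = {(1,p1), (1,p3)}
  {1} × {p2, p3} = {(1,p2), (1,p3)}
  {1, 2} × {p3} = {(1,p3), (2,p3)}
  {1, 3} × {p3} = {(1,p3), (3,p3)}
  {2} × {p1, p3} = {(2,p1), (2,p3)}
  {2} × {p2, p3} = {(2,p2), (2,p3)}
  {2, 3} × {p3} = {(2,p3), (3,p3)}
  {3} × {p1, p3} = {(3,p1), (3,p3)}
  {3} × {p2, p3} = {(3,p2), (3,p3)}
  {1} × {p1, p2, p3} = {(1,p1), (1,p2), (1,p3)}
  {1, 2, 3} × {p3} = {(1,p3), (2,p3), (3,p3)}
  {2} × {p1, p2, p3} = {(2,p1), (2,p2), (2,p3)}
  {3} × {p1, p2, p3} = {(3,p1), (3,p2), (3,p3)}
  {1, 2} × {p1, p3} = {(1,p1), (1,p3), (2,p1), (2,p3)}
  {1, 3} × {p1, p3} = {(1,p1), (1,p3), (3,p1), (3,p3)}
  {1, 2} × {p2, p3} = {(1,p2), (1,p3), (2,p2), (2,p3)}
  {1, 3} × {p2, p3} = {(1,p2), (1,p3), (3,p2), (3,p3)}
  {2, 3} × {p1, p3} = {(2,p1), (2,p3), (3,p1), (3,p3)}
  {2, 3} × {p2, p3} = {(2,p2), (2,p3), (3,p2), (3,p3)}
  {1, 2} × {p1, p2, p3} = {(1,p1), (1,p2), (1,p3), (2,p1), (2,p2), (2,p3)}
  {1, 3} × {p1, p2, p3} = {(1,p1), (1,p2), (1,p3), (3,p1), (3,p2), (3,p3)}
  {1, 2, 3} × {p1, p3} = {(1,p1), (1,p3), (2,p1), (2,p3), (3,p1), (3,p3)}
  {1, 2, 3} × {p2, p3} = {(1,p2), (1,p3), (2,p2), (2,p3), (3,p2), (3,p3)}
  {2, 3} × {p1, p2, p3} = {(2,p1), (2,p2), (2,p3), (3,p1), (3,p2), (3,p3)}
  {1, 2, 3} × {p1, p2, p3} = {(1,p1), (1,p2), (1,p3), (2,p1), (2,p2), (2,p3), (3,p1), (3,p2), (3,p3)}
These 29 distinct sets form the basis B.
Close under arbitrary unions to get τ_{X×Y}; counting gives |τ_{X×Y}| = 125.


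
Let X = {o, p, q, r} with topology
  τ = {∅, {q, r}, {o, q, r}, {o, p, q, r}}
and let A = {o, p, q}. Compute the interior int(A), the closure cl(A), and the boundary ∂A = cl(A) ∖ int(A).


int(A) = ∅, cl(A) = {o, p, q, r}, ∂A = {o, p, q, r}.

Closed sets in (X, τ) are complements of opens:
  closed(X, τ) = {∅, {p}, {o, p}, {o, p, q, r}}.
int(A) = ⋃ {U ∈ τ : U ⊆ A}. Opens contained in A: ∅.
Taking the union of these: int(A) = ∅.
cl(A) = ⋂ {C closed : A ⊆ C}. Closed sets containing A: {o, p, q, r}.
Intersecting these: cl(A) = {o, p, q, r}.
∂A = cl(A) ∖ int(A) = {o, p, q, r} ∖ ∅ = {o, p, q, r}.


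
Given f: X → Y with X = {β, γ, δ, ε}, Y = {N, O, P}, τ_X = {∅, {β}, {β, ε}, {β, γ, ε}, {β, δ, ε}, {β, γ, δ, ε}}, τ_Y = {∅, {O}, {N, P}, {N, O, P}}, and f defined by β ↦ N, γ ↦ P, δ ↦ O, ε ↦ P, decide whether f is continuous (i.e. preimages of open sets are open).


f is NOT continuous.

Compute f^{-1}(U) for each U ∈ τ_Y:
  U = ∅: f^{-1}(U) = ∅ ∈ τ_X ✓.
  U = {O}: f^{-1}(U) = {δ} ∉ τ_X ✗.
  U = {N, P}: f^{-1}(U) = {β, γ, ε} ∈ τ_X ✓.
  U = {N, O, P}: f^{-1}(U) = {β, γ, δ, ε} ∈ τ_X ✓.
Found U = {O} with f^{-1}(U) = {δ} not in τ_X. Therefore f is NOT continuous.


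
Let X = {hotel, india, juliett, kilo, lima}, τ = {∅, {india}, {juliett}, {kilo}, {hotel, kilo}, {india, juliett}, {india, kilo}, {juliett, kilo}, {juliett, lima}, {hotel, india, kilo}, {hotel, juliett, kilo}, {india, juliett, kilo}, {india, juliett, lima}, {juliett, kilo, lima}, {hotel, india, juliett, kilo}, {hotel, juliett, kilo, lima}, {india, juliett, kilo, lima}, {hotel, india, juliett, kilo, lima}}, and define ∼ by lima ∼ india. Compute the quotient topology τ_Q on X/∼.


X/∼ = {[hotel], [india=lima], [juliett], [kilo]}; |τ_Q| = 9.

Equivalence classes: [hotel], [india=lima], [juliett], [kilo].
Quotient map π: X → X/∼ sends hotel ↦ [hotel], india ↦ [india=lima], juliett ↦ [juliett], kilo ↦ [kilo], lima ↦ [india=lima].
For each subset V ⊆ X/∼, compute π^{-1}(V) ⊆ X and check whether π^{-1}(V) ∈ τ. V is open in τ_Q iff π^{-1}(V) ∈ τ.
  V = {}: π^{-1}(V) = ∅ ∈ τ ✓.
  V = {[hotel]}: π^{-1}(V) = {hotel} ∉ τ ✗.
  V = {[india=lima]}: π^{-1}(V) = {india, lima} ∉ τ ✗.
  V = {[hotel], [india=lima]}: π^{-1}(V) = {hotel, india, lima} ∉ τ ✗.
  V = {[juliett]}: π^{-1}(V) = {juliett} ∈ τ ✓.
  V = {[hotel], [juliett]}: π^{-1}(V) = {hotel, juliett} ∉ τ ✗.
  V = {[india=lima], [juliett]}: π^{-1}(V) = {india, juliett, lima} ∈ τ ✓.
  V = {[hotel], [india=lima], [juliett]}: π^{-1}(V) = {hotel, india, juliett, lima} ∉ τ ✗.
  V = {[kilo]}: π^{-1}(V) = {kilo} ∈ τ ✓.
  V = {[hotel], [kilo]}: π^{-1}(V) = {hotel, kilo} ∈ τ ✓.
  V = {[india=lima], [kilo]}: π^{-1}(V) = {india, kilo, lima} ∉ τ ✗.
  V = {[hotel], [india=lima], [kilo]}: π^{-1}(V) = {hotel, india, kilo, lima} ∉ τ ✗.
  V = {[juliett], [kilo]}: π^{-1}(V) = {juliett, kilo} ∈ τ ✓.
  V = {[hotel], [juliett], [kilo]}: π^{-1}(V) = {hotel, juliett, kilo} ∈ τ ✓.
  V = {[india=lima], [juliett], [kilo]}: π^{-1}(V) = {india, juliett, kilo, lima} ∈ τ ✓.
  V = {[hotel], [india=lima], [juliett], [kilo]}: π^{-1}(V) = {hotel, india, juliett, kilo, lima} ∈ τ ✓.
Open sets in the quotient: τ_Q = {{}, {[juliett]}, {[india=lima], [juliett]}, {[kilo]}, {[hotel], [kilo]}, {[juliett], [kilo]}, {[hotel], [juliett], [kilo]}, {[india=lima], [juliett], [kilo]}, {[hotel], [india=lima], [juliett], [kilo]}} (9 elements).


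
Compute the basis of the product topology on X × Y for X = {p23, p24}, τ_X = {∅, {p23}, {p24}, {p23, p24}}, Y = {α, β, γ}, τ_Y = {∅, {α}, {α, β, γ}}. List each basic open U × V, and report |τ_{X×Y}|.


Basis B = {∅ × ∅, {p23} × {α}, {p24} × {α}, {p23, p24} × {α}, {p23} × {α, β, γ}, {p24} × {α, β, γ}, {p23, p24} × {α, β, γ}}; |τ_{X×Y}| = 9.

Enumerate products U × V with U ∈ τ_X, V ∈ τ_Y (deduplicated):
  ∅ × ∅ = {} (∅)
  {p23} × {α} = {(p23,α)}
  {p24} × {α} = {(p24,α)}
  {p23, p24} × {α} = {(p23,α), (p24,α)}
  {p23} × {α, β, γ} = {(p23,α), (p23,β), (p23,γ)}
  {p24} × {α, β, γ} = {(p24,α), (p24,β), (p24,γ)}
  {p23, p24} × {α, β, γ} = {(p23,α), (p23,β), (p23,γ), (p24,α), (p24,β), (p24,γ)}
These 7 distinct sets form the basis B.
Close under arbitrary unions to get τ_{X×Y}; counting gives |τ_{X×Y}| = 9.


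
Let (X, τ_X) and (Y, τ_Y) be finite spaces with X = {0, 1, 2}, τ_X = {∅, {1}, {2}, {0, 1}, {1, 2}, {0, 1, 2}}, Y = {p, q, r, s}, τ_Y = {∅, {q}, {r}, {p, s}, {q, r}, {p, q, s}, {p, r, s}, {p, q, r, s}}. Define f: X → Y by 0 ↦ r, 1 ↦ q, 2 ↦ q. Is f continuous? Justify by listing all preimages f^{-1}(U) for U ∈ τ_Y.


f is NOT continuous.

Compute f^{-1}(U) for each U ∈ τ_Y:
  U = ∅: f^{-1}(U) = ∅ ∈ τ_X ✓.
  U = {q}: f^{-1}(U) = {1, 2} ∈ τ_X ✓.
  U = {r}: f^{-1}(U) = {0} ∉ τ_X ✗.
  U = {p, s}: f^{-1}(U) = ∅ ∈ τ_X ✓.
  U = {q, r}: f^{-1}(U) = {0, 1, 2} ∈ τ_X ✓.
  U = {p, q, s}: f^{-1}(U) = {1, 2} ∈ τ_X ✓.
  U = {p, r, s}: f^{-1}(U) = {0} ∉ τ_X ✗.
  U = {p, q, r, s}: f^{-1}(U) = {0, 1, 2} ∈ τ_X ✓.
Found U = {r} with f^{-1}(U) = {0} not in τ_X. Therefore f is NOT continuous.


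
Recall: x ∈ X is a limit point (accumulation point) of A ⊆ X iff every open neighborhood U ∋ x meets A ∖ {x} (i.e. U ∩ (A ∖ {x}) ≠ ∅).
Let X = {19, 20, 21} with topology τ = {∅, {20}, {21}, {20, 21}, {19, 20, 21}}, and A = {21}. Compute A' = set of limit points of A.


A' = {19}

For each x ∈ X, list the open sets U ∈ τ with x ∈ U, then check whether U ∩ (A ∖ {x}) ≠ ∅ for every such U.
  x = 19: opens ∋ x are {19, 20, 21}; each meets A ∖ {19}, so x IS a limit point.
  x = 20: open {20} ∋ x has {20} ∩ (A ∖ {20}) = ∅, so x is NOT a limit point.
  x = 21: open {21} ∋ x has {21} ∩ (A ∖ {21}) = ∅, so x is NOT a limit point.
Collecting: A' = {19}.


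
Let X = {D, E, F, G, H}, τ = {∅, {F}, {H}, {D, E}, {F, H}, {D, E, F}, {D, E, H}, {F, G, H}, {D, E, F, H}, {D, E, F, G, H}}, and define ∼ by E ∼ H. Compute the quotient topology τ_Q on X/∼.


X/∼ = {[D], [E=H], [F], [G]}; |τ_Q| = 5.

Equivalence classes: [D], [E=H], [F], [G].
Quotient map π: X → X/∼ sends D ↦ [D], E ↦ [E=H], F ↦ [F], G ↦ [G], H ↦ [E=H].
For each subset V ⊆ X/∼, compute π^{-1}(V) ⊆ X and check whether π^{-1}(V) ∈ τ. V is open in τ_Q iff π^{-1}(V) ∈ τ.
  V = {}: π^{-1}(V) = ∅ ∈ τ ✓.
  V = {[D]}: π^{-1}(V) = {D} ∉ τ ✗.
  V = {[E=H]}: π^{-1}(V) = {E, H} ∉ τ ✗.
  V = {[D], [E=H]}: π^{-1}(V) = {D, E, H} ∈ τ ✓.
  V = {[F]}: π^{-1}(V) = {F} ∈ τ ✓.
  V = {[D], [F]}: π^{-1}(V) = {D, F} ∉ τ ✗.
  V = {[E=H], [F]}: π^{-1}(V) = {E, F, H} ∉ τ ✗.
  V = {[D], [E=H], [F]}: π^{-1}(V) = {D, E, F, H} ∈ τ ✓.
  V = {[G]}: π^{-1}(V) = {G} ∉ τ ✗.
  V = {[D], [G]}: π^{-1}(V) = {D, G} ∉ τ ✗.
  V = {[E=H], [G]}: π^{-1}(V) = {E, G, H} ∉ τ ✗.
  V = {[D], [E=H], [G]}: π^{-1}(V) = {D, E, G, H} ∉ τ ✗.
  V = {[F], [G]}: π^{-1}(V) = {F, G} ∉ τ ✗.
  V = {[D], [F], [G]}: π^{-1}(V) = {D, F, G} ∉ τ ✗.
  V = {[E=H], [F], [G]}: π^{-1}(V) = {E, F, G, H} ∉ τ ✗.
  V = {[D], [E=H], [F], [G]}: π^{-1}(V) = {D, E, F, G, H} ∈ τ ✓.
Open sets in the quotient: τ_Q = {{}, {[D], [E=H]}, {[F]}, {[D], [E=H], [F]}, {[D], [E=H], [F], [G]}} (5 elements).


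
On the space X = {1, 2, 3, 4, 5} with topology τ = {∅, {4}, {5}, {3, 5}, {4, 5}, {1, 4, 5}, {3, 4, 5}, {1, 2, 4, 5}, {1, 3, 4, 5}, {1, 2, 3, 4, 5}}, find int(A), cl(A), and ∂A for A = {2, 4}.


int(A) = {4}, cl(A) = {1, 2, 4}, ∂A = {1, 2}.

Closed sets in (X, τ) are complements of opens:
  closed(X, τ) = {∅, {2}, {3}, {1, 2}, {2, 3}, {1, 2, 3}, {1, 2, 4}, {1, 2, 3, 4}, {1, 2, 3, 5}, {1, 2, 3, 4, 5}}.
int(A) = ⋃ {U ∈ τ : U ⊆ A}. Opens contained in A: ∅, {4}.
Taking the union of these: int(A) = {4}.
cl(A) = ⋂ {C closed : A ⊆ C}. Closed sets containing A: {1, 2, 4}, {1, 2, 3, 4}, {1, 2, 3, 4, 5}.
Intersecting these: cl(A) = {1, 2, 4}.
∂A = cl(A) ∖ int(A) = {1, 2, 4} ∖ {4} = {1, 2}.


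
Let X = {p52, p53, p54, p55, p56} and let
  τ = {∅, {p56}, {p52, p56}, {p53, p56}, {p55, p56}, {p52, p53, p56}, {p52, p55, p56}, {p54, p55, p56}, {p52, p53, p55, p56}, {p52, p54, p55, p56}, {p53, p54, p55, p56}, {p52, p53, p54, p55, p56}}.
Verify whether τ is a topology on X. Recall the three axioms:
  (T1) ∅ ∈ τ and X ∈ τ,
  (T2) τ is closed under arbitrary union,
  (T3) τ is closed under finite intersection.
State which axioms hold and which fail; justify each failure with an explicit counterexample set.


τ is NOT a topology on X.

Axiom (T1): ∅ ∈ τ? Yes; X ∈ τ? Yes.
Axiom (T2/T3): check pairwise unions and intersections of members of τ.
Counterexample for (T2): {p53, p56} ∪ {p55, p56} = {p53, p55, p56} ∉ τ. Therefore τ is NOT a topology.


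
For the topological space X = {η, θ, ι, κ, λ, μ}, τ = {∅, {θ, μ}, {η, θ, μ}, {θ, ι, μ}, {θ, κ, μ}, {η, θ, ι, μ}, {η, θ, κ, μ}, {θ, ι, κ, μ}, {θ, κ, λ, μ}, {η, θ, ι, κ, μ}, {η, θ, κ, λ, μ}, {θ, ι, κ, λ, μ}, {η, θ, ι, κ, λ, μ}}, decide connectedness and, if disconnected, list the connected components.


(X, τ) is connected.

Find clopen sets (U ∈ τ with X ∖ U ∈ τ):
  U = ∅, X ∖ U = {η, θ, ι, κ, λ, μ} — both open, so U is clopen.
  U = {η, θ, ι, κ, λ, μ}, X ∖ U = ∅ — both open, so U is clopen.
Only trivial clopens (∅ and X) exist, so (X, τ) is connected.
Compute connected components by grouping points that agree on all clopens:
  component: {η, θ, ι, κ, λ, μ}


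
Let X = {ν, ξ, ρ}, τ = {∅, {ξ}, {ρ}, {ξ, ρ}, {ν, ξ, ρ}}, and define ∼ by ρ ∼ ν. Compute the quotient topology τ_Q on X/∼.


X/∼ = {[ν=ρ], [ξ]}; |τ_Q| = 3.

Equivalence classes: [ν=ρ], [ξ].
Quotient map π: X → X/∼ sends ν ↦ [ν=ρ], ξ ↦ [ξ], ρ ↦ [ν=ρ].
For each subset V ⊆ X/∼, compute π^{-1}(V) ⊆ X and check whether π^{-1}(V) ∈ τ. V is open in τ_Q iff π^{-1}(V) ∈ τ.
  V = {}: π^{-1}(V) = ∅ ∈ τ ✓.
  V = {[ν=ρ]}: π^{-1}(V) = {ν, ρ} ∉ τ ✗.
  V = {[ξ]}: π^{-1}(V) = {ξ} ∈ τ ✓.
  V = {[ν=ρ], [ξ]}: π^{-1}(V) = {ν, ξ, ρ} ∈ τ ✓.
Open sets in the quotient: τ_Q = {{}, {[ξ]}, {[ν=ρ], [ξ]}} (3 elements).


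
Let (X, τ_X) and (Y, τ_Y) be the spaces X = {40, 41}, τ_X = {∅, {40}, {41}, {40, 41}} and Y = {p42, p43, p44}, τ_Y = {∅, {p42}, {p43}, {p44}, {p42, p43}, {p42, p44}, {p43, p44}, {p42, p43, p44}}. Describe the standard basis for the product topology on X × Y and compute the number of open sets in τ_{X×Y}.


Basis B = {∅ × ∅, {40} × {p42}, {40} × {p43}, {40} × {p44}, {41} × {p42}, {41} × {p43}, {41} × {p44}, {40} × {p42, p43}, {40} × {p42, p44}, {40, 41} × {p42}, {40} × {p43, p44}, {40, 41} × {p43}, {40, 41} × {p44}, {41} × {p42, p43}, {41} × {p42, p44}, {41} × {p43, p44}, {40} × {p42, p43, p44}, {41} × {p42, p43, p44}, {40, 41} × {p42, p43}, {40, 41} × {p42, p44}, {40, 41} × {p43, p44}, {40, 41} × {p42, p43, p44}}; |τ_{X×Y}| = 64.

Enumerate products U × V with U ∈ τ_X, V ∈ τ_Y (deduplicated):
  ∅ × ∅ = {} (∅)
  {40} × {p42} = {(40,p42)}
  {40} × {p43} = {(40,p43)}
  {40} × {p44} = {(40,p44)}
  {41} × {p42} = {(41,p42)}
  {41} × {p43} = {(41,p43)}
  {41} × {p44} = {(41,p44)}
  {40} × {p42, p43} = {(40,p42), (40,p43)}
  {40} × {p42, p44} = {(40,p42), (40,p44)}
  {40, 41} × {p42} = {(40,p42), (41,p42)}
  {40} × {p43, p44} = {(40,p43), (40,p44)}
  {40, 41} × {p43} = {(40,p43), (41,p43)}
  {40, 41} × {p44} = {(40,p44), (41,p44)}
  {41} × {p42, p43} = {(41,p42), (41,p43)}
  {41} × {p42, p44} = {(41,p42), (41,p44)}
  {41} × {p43, p44} = {(41,p43), (41,p44)}
  {40} × {p42, p43, p44} = {(40,p42), (40,p43), (40,p44)}
  {41} × {p42, p43, p44} = {(41,p42), (41,p43), (41,p44)}
  {40, 41} × {p42, p43} = {(40,p42), (40,p43), (41,p42), (41,p43)}
  {40, 41} × {p42, p44} = {(40,p42), (40,p44), (41,p42), (41,p44)}
  {40, 41} × {p43, p44} = {(40,p43), (40,p44), (41,p43), (41,p44)}
  {40, 41} × {p42, p43, p44} = {(40,p42), (40,p43), (40,p44), (41,p42), (41,p43), (41,p44)}
These 22 distinct sets form the basis B.
Close under arbitrary unions to get τ_{X×Y}; counting gives |τ_{X×Y}| = 64.


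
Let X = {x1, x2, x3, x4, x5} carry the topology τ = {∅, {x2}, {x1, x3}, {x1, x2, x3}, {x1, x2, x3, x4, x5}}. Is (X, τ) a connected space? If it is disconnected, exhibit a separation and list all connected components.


(X, τ) is connected.

Find clopen sets (U ∈ τ with X ∖ U ∈ τ):
  U = ∅, X ∖ U = {x1, x2, x3, x4, x5} — both open, so U is clopen.
  U = {x1, x2, x3, x4, x5}, X ∖ U = ∅ — both open, so U is clopen.
Only trivial clopens (∅ and X) exist, so (X, τ) is connected.
Compute connected components by grouping points that agree on all clopens:
  component: {x1, x2, x3, x4, x5}


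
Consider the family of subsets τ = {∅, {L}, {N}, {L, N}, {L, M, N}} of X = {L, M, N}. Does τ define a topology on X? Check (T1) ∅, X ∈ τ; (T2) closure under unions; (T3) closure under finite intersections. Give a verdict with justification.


τ IS a topology on X.

Axiom (T1): ∅ ∈ τ? Yes; X ∈ τ? Yes.
Axiom (T2/T3): check pairwise unions and intersections of members of τ.
All pairwise intersections and unions checked — each lies in τ. Therefore τ satisfies (T1), (T2), (T3): it IS a topology on X.


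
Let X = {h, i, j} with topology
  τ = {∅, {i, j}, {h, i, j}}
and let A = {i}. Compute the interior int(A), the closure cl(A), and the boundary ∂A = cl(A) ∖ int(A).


int(A) = ∅, cl(A) = {h, i, j}, ∂A = {h, i, j}.

Closed sets in (X, τ) are complements of opens:
  closed(X, τ) = {∅, {h}, {h, i, j}}.
int(A) = ⋃ {U ∈ τ : U ⊆ A}. Opens contained in A: ∅.
Taking the union of these: int(A) = ∅.
cl(A) = ⋂ {C closed : A ⊆ C}. Closed sets containing A: {h, i, j}.
Intersecting these: cl(A) = {h, i, j}.
∂A = cl(A) ∖ int(A) = {h, i, j} ∖ ∅ = {h, i, j}.


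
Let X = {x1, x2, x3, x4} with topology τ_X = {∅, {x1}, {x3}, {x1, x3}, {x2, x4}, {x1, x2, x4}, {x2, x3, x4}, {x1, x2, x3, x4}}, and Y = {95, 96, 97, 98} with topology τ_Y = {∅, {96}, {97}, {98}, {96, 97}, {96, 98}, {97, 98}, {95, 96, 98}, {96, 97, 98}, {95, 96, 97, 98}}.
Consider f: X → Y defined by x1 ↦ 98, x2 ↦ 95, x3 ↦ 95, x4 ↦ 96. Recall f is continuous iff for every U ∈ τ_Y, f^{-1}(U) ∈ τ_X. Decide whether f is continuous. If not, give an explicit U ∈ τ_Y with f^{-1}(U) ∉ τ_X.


f is NOT continuous.

Compute f^{-1}(U) for each U ∈ τ_Y:
  U = ∅: f^{-1}(U) = ∅ ∈ τ_X ✓.
  U = {96}: f^{-1}(U) = {x4} ∉ τ_X ✗.
  U = {97}: f^{-1}(U) = ∅ ∈ τ_X ✓.
  U = {98}: f^{-1}(U) = {x1} ∈ τ_X ✓.
  U = {96, 97}: f^{-1}(U) = {x4} ∉ τ_X ✗.
  U = {96, 98}: f^{-1}(U) = {x1, x4} ∉ τ_X ✗.
  U = {97, 98}: f^{-1}(U) = {x1} ∈ τ_X ✓.
  U = {95, 96, 98}: f^{-1}(U) = {x1, x2, x3, x4} ∈ τ_X ✓.
  U = {96, 97, 98}: f^{-1}(U) = {x1, x4} ∉ τ_X ✗.
  U = {95, 96, 97, 98}: f^{-1}(U) = {x1, x2, x3, x4} ∈ τ_X ✓.
Found U = {96} with f^{-1}(U) = {x4} not in τ_X. Therefore f is NOT continuous.


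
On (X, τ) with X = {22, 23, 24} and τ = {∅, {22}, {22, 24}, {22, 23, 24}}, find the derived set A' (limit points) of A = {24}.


A' = {23}

For each x ∈ X, list the open sets U ∈ τ with x ∈ U, then check whether U ∩ (A ∖ {x}) ≠ ∅ for every such U.
  x = 22: open {22} ∋ x has {22} ∩ (A ∖ {22}) = ∅, so x is NOT a limit point.
  x = 23: opens ∋ x are {22, 23, 24}; each meets A ∖ {23}, so x IS a limit point.
  x = 24: open {22, 24} ∋ x has {22, 24} ∩ (A ∖ {24}) = ∅, so x is NOT a limit point.
Collecting: A' = {23}.


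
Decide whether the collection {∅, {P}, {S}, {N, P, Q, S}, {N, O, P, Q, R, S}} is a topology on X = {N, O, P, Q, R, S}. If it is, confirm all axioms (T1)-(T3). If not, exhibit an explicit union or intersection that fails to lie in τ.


τ is NOT a topology on X.

Axiom (T1): ∅ ∈ τ? Yes; X ∈ τ? Yes.
Axiom (T2/T3): check pairwise unions and intersections of members of τ.
Counterexample for (T2): {P} ∪ {S} = {P, S} ∉ τ. Therefore τ is NOT a topology.


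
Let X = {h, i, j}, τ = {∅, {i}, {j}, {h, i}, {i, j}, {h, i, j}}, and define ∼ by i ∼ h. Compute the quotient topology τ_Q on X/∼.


X/∼ = {[h=i], [j]}; |τ_Q| = 4.

Equivalence classes: [h=i], [j].
Quotient map π: X → X/∼ sends h ↦ [h=i], i ↦ [h=i], j ↦ [j].
For each subset V ⊆ X/∼, compute π^{-1}(V) ⊆ X and check whether π^{-1}(V) ∈ τ. V is open in τ_Q iff π^{-1}(V) ∈ τ.
  V = {}: π^{-1}(V) = ∅ ∈ τ ✓.
  V = {[h=i]}: π^{-1}(V) = {h, i} ∈ τ ✓.
  V = {[j]}: π^{-1}(V) = {j} ∈ τ ✓.
  V = {[h=i], [j]}: π^{-1}(V) = {h, i, j} ∈ τ ✓.
Open sets in the quotient: τ_Q = {{}, {[h=i]}, {[j]}, {[h=i], [j]}} (4 elements).


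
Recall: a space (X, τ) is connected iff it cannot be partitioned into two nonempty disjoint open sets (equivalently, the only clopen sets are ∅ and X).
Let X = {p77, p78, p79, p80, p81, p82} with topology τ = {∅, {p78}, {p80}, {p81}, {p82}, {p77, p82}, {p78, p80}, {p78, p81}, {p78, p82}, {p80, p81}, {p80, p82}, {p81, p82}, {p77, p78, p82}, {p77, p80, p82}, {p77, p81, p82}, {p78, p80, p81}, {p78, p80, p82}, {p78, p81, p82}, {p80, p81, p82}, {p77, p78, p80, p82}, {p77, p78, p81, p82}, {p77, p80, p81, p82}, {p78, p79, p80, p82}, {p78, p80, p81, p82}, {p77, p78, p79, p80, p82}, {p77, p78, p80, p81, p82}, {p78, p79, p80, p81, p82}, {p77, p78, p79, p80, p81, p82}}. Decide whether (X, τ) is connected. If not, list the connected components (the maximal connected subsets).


(X, τ) is disconnected; components = [{p81}, {p77, p78, p79, p80, p82}].

Find clopen sets (U ∈ τ with X ∖ U ∈ τ):
  U = ∅, X ∖ U = {p77, p78, p79, p80, p81, p82} — both open, so U is clopen.
  U = {p81}, X ∖ U = {p77, p78, p79, p80, p82} — both open, so U is clopen.
  U = {p77, p78, p79, p80, p82}, X ∖ U = {p81} — both open, so U is clopen.
  U = {p77, p78, p79, p80, p81, p82}, X ∖ U = ∅ — both open, so U is clopen.
Nontrivial clopen(s) exist: e.g. {p81}. So (X, τ) is disconnected.
Compute connected components by grouping points that agree on all clopens:
  component: {p81}
  component: {p77, p78, p79, p80, p82}


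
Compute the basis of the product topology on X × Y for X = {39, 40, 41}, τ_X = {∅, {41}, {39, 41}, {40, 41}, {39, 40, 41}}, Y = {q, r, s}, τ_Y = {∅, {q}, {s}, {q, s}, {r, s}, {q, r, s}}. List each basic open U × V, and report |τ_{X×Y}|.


Basis B = {∅ × ∅, {41} × {q}, {41} × {s}, {39, 41} × {q}, {39, 41} × {s}, {40, 41} × {q}, {40, 41} × {s}, {41} × {q, s}, {41} × {r, s}, {39, 40, 41} × {q}, {39, 40, 41} × {s}, {41} × {q, r, s}, {39, 41} × {q, s}, {39, 41} × {r, s}, {40, 41} × {q, s}, {40, 41} × {r, s}, {39, 41} × {q, r, s}, {39, 40, 41} × {q, s}, {39, 40, 41} × {r, s}, {40, 41} × {q, r, s}, {39, 40, 41} × {q, r, s}}; |τ_{X×Y}| = 70.

Enumerate products U × V with U ∈ τ_X, V ∈ τ_Y (deduplicated):
  ∅ × ∅ = {} (∅)
  {41} × {q} = {(41,q)}
  {41} × {s} = {(41,s)}
  {39, 41} × {q} = {(39,q), (41,q)}
  {39, 41} × {s} = {(39,s), (41,s)}
  {40, 41} × {q} = {(40,q), (41,q)}
  {40, 41} × {s} = {(40,s), (41,s)}
  {41} × {q, s} = {(41,q), (41,s)}
  {41} × {r, s} = {(41,r), (41,s)}
  {39, 40, 41} × {q} = {(39,q), (40,q), (41,q)}
  {39, 40, 41} × {s} = {(39,s), (40,s), (41,s)}
  {41} × {q, r, s} = {(41,q), (41,r), (41,s)}
  {39, 41} × {q, s} = {(39,q), (39,s), (41,q), (41,s)}
  {39, 41} × {r, s} = {(39,r), (39,s), (41,r), (41,s)}
  {40, 41} × {q, s} = {(40,q), (40,s), (41,q), (41,s)}
  {40, 41} × {r, s} = {(40,r), (40,s), (41,r), (41,s)}
  {39, 41} × {q, r, s} = {(39,q), (39,r), (39,s), (41,q), (41,r), (41,s)}
  {39, 40, 41} × {q, s} = {(39,q), (39,s), (40,q), (40,s), (41,q), (41,s)}
  {39, 40, 41} × {r, s} = {(39,r), (39,s), (40,r), (40,s), (41,r), (41,s)}
  {40, 41} × {q, r, s} = {(40,q), (40,r), (40,s), (41,q), (41,r), (41,s)}
  {39, 40, 41} × {q, r, s} = {(39,q), (39,r), (39,s), (40,q), (40,r), (40,s), (41,q), (41,r), (41,s)}
These 21 distinct sets form the basis B.
Close under arbitrary unions to get τ_{X×Y}; counting gives |τ_{X×Y}| = 70.


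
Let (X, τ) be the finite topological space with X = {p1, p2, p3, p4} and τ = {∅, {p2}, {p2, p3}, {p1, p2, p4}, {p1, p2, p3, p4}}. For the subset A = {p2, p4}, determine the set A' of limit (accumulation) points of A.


A' = {p1, p3, p4}

For each x ∈ X, list the open sets U ∈ τ with x ∈ U, then check whether U ∩ (A ∖ {x}) ≠ ∅ for every such U.
  x = p1: opens ∋ x are {p1, p2, p4}, {p1, p2, p3, p4}; each meets A ∖ {p1}, so x IS a limit point.
  x = p2: open {p2} ∋ x has {p2} ∩ (A ∖ {p2}) = ∅, so x is NOT a limit point.
  x = p3: opens ∋ x are {p2, p3}, {p1, p2, p3, p4}; each meets A ∖ {p3}, so x IS a limit point.
  x = p4: opens ∋ x are {p1, p2, p4}, {p1, p2, p3, p4}; each meets A ∖ {p4}, so x IS a limit point.
Collecting: A' = {p1, p3, p4}.


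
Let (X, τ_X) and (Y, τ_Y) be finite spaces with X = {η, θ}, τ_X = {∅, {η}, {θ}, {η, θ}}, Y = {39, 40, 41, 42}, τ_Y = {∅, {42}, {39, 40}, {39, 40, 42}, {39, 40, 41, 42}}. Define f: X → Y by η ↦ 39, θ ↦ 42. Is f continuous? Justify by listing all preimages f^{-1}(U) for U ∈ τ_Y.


f IS continuous.

Compute f^{-1}(U) for each U ∈ τ_Y:
  U = ∅: f^{-1}(U) = ∅ ∈ τ_X ✓.
  U = {42}: f^{-1}(U) = {θ} ∈ τ_X ✓.
  U = {39, 40}: f^{-1}(U) = {η} ∈ τ_X ✓.
  U = {39, 40, 42}: f^{-1}(U) = {η, θ} ∈ τ_X ✓.
  U = {39, 40, 41, 42}: f^{-1}(U) = {η, θ} ∈ τ_X ✓.
Every preimage lies in τ_X, so f IS continuous.


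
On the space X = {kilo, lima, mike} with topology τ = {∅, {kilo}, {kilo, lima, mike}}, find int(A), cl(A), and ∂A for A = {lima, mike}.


int(A) = ∅, cl(A) = {lima, mike}, ∂A = {lima, mike}.

Closed sets in (X, τ) are complements of opens:
  closed(X, τ) = {∅, {lima, mike}, {kilo, lima, mike}}.
int(A) = ⋃ {U ∈ τ : U ⊆ A}. Opens contained in A: ∅.
Taking the union of these: int(A) = ∅.
cl(A) = ⋂ {C closed : A ⊆ C}. Closed sets containing A: {lima, mike}, {kilo, lima, mike}.
Intersecting these: cl(A) = {lima, mike}.
∂A = cl(A) ∖ int(A) = {lima, mike} ∖ ∅ = {lima, mike}.
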